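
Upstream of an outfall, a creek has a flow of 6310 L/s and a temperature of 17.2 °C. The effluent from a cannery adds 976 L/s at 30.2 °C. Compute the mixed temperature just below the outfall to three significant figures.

Flow-weighted mixing: C = (Q_r C_r + Q_w C_w)/(Q_r + Q_w)
= (6310×17.2 + 976×30.2)/(6310 + 976) = 138000/7286 = 18.94 °C.

18.9 °C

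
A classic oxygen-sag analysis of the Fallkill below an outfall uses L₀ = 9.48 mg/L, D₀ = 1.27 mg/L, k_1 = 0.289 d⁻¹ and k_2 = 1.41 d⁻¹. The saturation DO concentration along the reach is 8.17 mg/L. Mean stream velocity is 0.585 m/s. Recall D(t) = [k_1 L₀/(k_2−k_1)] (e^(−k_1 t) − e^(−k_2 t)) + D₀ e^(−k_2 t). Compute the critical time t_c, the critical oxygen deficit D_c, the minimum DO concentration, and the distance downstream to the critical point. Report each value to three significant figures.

t_c ≈ 0.760 d; D_c ≈ 1.56 mg/L; min DO ≈ 6.61 mg/L; x_c ≈ 38.4 km

At the critical point dD/dt = 0, so k_1 L₀ e^(−k_1 t) = k_2 D. Substituting D(t) from the Streeter–Phelps equation and solving for t gives
t_c = ln[(k_2/k_1)(1 − D₀(k_2−k_1)/(k_1 L₀))] / (k_2−k_1).
Here k_2−k_1 = 1.121 d⁻¹ and 1 − D₀(k_2−k_1)/(k_1 L₀) = 1 − 1.27×1.121/(0.289×9.48) = 0.4804, so
t_c = ln(4.879 × 0.4804) / 1.121 = 0.8517 / 1.121 = 0.7598 d.
D_c = (k_1/k_2) L₀ e^(−k_1 t_c) = (0.289/1.41) × 9.48 × e^(−0.289×0.7598) = 0.2050 × 9.48 × 0.8029 = 1.560 mg/L.
Minimum DO = C_s − D_c = 8.17 − 1.560 = 6.610 mg/L.
x_c = v t_c = 0.585 m/s × 0.7598 d × 86400 s/d = 38400 m ≈ 38.4 km.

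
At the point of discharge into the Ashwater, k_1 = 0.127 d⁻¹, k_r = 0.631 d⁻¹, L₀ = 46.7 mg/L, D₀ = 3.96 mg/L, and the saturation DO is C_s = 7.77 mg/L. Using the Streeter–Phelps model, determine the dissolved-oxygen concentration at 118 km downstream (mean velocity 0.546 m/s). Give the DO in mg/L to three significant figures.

Travel time t = x/v = 118 km / (0.546 m/s) = 118000 m / 0.546 m/s = 216100 s = 2.501 d.
k_1 L₀/(k_r−k_1) = 0.127×46.7/(0.631−0.127) = 5.931/0.5040 = 11.77 mg/L.
e^(−k_1 t) = e^(−0.127×2.501) = 0.7278; e^(−k_r t) = e^(−0.631×2.501) = 0.2063.
D = 11.77 × (0.7278 − 0.2063) + 3.96 × 0.2063 = 6.137 + 0.8170 = 6.954 mg/L.
DO = C_s − D = 7.77 − 6.954 = 0.8158 mg/L.

DO ≈ 0.816 mg/L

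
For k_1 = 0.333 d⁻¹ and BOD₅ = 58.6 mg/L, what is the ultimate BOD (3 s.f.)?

BOD₅ = L₀(1 − e^(−5k_1)) ⇒ L₀ = BOD₅ / (1 − e^(−5×0.333))
= 58.6 / (1 − 0.1892) = 58.6 / 0.8108 = 72.27 mg/L.

L₀ ≈ 72.3 mg/L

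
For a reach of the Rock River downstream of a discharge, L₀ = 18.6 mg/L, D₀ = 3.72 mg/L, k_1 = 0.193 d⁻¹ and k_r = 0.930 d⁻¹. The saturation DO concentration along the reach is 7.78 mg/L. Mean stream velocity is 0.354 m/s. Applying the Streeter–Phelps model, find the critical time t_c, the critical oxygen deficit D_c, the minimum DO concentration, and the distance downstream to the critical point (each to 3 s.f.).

With k_r/k_1 = 4.819 and 1 − D₀(k_r−k_1)/(k_1 L₀) = 0.2363,
t_c = ln(4.819 × 0.2363) / (0.930 − 0.193) = ln(1.139) / 0.7370 = 0.1297/0.7370 = 0.1760 d.
D_c = (k_1/k_r) L₀ e^(−k_1 t_c) = (0.193/0.930) × 18.6 × e^(−0.193×0.1760) = 0.2075 × 18.6 × 0.9666 = 3.731 mg/L.
Minimum DO = C_s − D_c = 7.78 − 3.731 = 4.049 mg/L.
x_c = v t_c = 0.354 m/s × 0.1760 d × 86400 s/d = 5383 m ≈ 5.38 km.

t_c ≈ 0.176 d; D_c ≈ 3.73 mg/L; min DO ≈ 4.05 mg/L; x_c ≈ 5.38 km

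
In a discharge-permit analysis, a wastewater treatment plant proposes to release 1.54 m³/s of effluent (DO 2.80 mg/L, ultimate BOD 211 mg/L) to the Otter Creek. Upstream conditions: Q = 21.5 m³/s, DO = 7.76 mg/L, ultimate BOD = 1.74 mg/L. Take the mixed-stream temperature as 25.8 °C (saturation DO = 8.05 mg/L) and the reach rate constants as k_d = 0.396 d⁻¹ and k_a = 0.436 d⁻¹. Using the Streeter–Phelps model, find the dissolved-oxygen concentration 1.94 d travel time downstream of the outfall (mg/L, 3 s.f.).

DO ≈ 2.39 mg/L

Mixed DO = (21.5×7.76 + 1.54×2.80)/(21.5+1.54) = 171.2/23.04 = 7.428 mg/L.
Mixed L₀ = (21.5×1.74 + 1.54×211)/(23.04) = 362.4/23.04 = 15.73 mg/L.
Initial deficit D₀ = C_s − DO₀ = 8.05 − 7.428 = 0.6215 mg/L.
D(1.94) = [0.396×15.73/(0.436−0.396)](e^(−0.396×1.94) − e^(−0.436×1.94)) + 0.6215 e^(−0.436×1.94)
= 155.7 × (0.4638 − 0.4292) + 0.6215 × 0.4292 = 5.659 mg/L.
DO = 8.05 − 5.659 = 2.391 mg/L.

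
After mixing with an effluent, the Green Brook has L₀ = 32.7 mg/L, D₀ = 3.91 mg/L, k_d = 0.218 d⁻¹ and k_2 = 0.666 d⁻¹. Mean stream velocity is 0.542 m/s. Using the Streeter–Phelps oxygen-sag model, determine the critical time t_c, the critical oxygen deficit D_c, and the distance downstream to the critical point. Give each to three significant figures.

t_c ≈ 1.86 d; D_c ≈ 7.13 mg/L; x_c ≈ 87.3 km

At the critical point dD/dt = 0, so k_d L₀ e^(−k_d t) = k_2 D. Substituting D(t) from the Streeter–Phelps equation and solving for t gives
t_c = ln[(k_2/k_d)(1 − D₀(k_2−k_d)/(k_d L₀))] / (k_2−k_d).
Here k_2−k_d = 0.4480 d⁻¹ and 1 − D₀(k_2−k_d)/(k_d L₀) = 1 − 3.91×0.4480/(0.218×32.7) = 0.7543, so
t_c = ln(3.055 × 0.7543) / 0.4480 = 0.8348 / 0.4480 = 1.863 d.
L(t_c) = L₀ e^(−k_d t_c) = 32.7 × 0.6662 = 21.78 mg/L, and at the critical point k_2 D_c = k_d L, so D_c = (0.218/0.666) × 21.78 = 7.130 mg/L.
x_c = v t_c = 0.542 m/s × 1.863 d × 86400 s/d = 87260 m ≈ 87.3 km.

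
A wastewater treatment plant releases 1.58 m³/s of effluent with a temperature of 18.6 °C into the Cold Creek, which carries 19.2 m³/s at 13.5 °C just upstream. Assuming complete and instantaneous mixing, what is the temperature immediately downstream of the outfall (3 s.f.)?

Flow-weighted mixing: C = (Q_r C_r + Q_w C_w)/(Q_r + Q_w)
= (19.2×13.5 + 1.58×18.6)/(19.2 + 1.58) = 288.6/20.78 = 13.89 °C.

13.9 °C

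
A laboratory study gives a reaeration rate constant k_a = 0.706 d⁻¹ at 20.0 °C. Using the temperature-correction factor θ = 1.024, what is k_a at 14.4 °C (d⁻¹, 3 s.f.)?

k_a(T₂) = k_a(T₁) · θ^(T₂−T₁) = 0.706 × 1.024^(14.4−20.0)
= 0.706 × 1.024^-5.60 = 0.706 × 0.8756 = 0.6182 d⁻¹.

k_a ≈ 0.618 d⁻¹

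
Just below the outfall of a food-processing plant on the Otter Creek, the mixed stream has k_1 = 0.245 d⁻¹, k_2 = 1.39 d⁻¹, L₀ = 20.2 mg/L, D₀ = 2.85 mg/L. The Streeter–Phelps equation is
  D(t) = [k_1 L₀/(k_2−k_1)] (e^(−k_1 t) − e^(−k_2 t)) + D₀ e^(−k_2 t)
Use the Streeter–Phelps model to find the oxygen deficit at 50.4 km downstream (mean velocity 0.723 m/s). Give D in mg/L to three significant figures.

D ≈ 3.07 mg/L

Travel time t = x/v = 50.4 km / (0.723 m/s) = 50400 m / 0.723 m/s = 69710 s = 0.8068 d.
k_1 L₀/(k_2−k_1) = 0.245×20.2/(1.39−0.245) = 4.949/1.145 = 4.322 mg/L.
e^(−k_1 t) = e^(−0.245×0.8068) = 0.8206; e^(−k_2 t) = e^(−1.39×0.8068) = 0.3258.
D = 4.322 × (0.8206 − 0.3258) + 2.85 × 0.3258 = 2.139 + 0.9285 = 3.067 mg/L.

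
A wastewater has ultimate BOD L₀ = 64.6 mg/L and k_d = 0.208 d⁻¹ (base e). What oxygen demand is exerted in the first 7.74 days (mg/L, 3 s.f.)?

y ≈ 51.7 mg/L

y_t = L₀(1 − e^(−k_d t)) = 64.6 × (1 − e^(−0.208×7.74))
= 64.6 × (1 − 0.1999) = 64.6 × 0.8001 = 51.69 mg/L.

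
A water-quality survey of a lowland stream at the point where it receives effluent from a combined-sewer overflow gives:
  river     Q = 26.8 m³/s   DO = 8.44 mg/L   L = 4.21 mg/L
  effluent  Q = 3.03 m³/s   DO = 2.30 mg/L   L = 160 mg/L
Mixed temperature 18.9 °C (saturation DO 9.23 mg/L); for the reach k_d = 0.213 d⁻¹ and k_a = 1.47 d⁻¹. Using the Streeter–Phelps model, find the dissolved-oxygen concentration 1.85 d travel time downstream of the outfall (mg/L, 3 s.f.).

DO ≈ 7.07 mg/L

Mixed DO = (26.8×8.44 + 3.03×2.30)/(26.8+3.03) = 233.2/29.83 = 7.816 mg/L.
Mixed L₀ = (26.8×4.21 + 3.03×160)/(29.83) = 597.6/29.83 = 20.03 mg/L.
Initial deficit D₀ = C_s − DO₀ = 9.23 − 7.816 = 1.414 mg/L.
D(1.85) = [0.213×20.03/(1.47−0.213)](e^(−0.213×1.85) − e^(−1.47×1.85)) + 1.414 e^(−1.47×1.85)
= 3.395 × (0.6743 − 0.06591) + 1.414 × 0.06591 = 2.159 mg/L.
DO = 9.23 − 2.159 = 7.071 mg/L.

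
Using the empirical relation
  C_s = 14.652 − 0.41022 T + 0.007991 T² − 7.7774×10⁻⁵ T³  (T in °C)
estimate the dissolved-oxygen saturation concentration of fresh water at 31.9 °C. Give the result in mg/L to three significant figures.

C_s = 14.652 − 0.41022×31.9 + 0.007991×31.9² − 7.7774×10⁻⁵×31.9³ = 7.173 mg/L.

C_s ≈ 7.17 mg/L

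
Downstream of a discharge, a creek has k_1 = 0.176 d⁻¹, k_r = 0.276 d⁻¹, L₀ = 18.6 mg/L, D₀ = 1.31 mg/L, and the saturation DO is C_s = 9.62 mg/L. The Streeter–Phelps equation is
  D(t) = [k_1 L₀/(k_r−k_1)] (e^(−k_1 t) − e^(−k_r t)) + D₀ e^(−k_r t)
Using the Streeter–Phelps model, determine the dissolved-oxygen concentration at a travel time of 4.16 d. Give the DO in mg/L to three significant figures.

k_1 L₀/(k_r−k_1) = 0.176×18.6/(0.276−0.176) = 3.274/0.1000 = 32.74 mg/L.
e^(−k_1 t) = e^(−0.176×4.160) = 0.4809; e^(−k_r t) = e^(−0.276×4.160) = 0.3172.
D = 32.74 × (0.4809 − 0.3172) + 1.31 × 0.3172 = 5.357 + 0.4156 = 5.773 mg/L.
DO = C_s − D = 9.62 − 5.773 = 3.847 mg/L.

DO ≈ 3.85 mg/L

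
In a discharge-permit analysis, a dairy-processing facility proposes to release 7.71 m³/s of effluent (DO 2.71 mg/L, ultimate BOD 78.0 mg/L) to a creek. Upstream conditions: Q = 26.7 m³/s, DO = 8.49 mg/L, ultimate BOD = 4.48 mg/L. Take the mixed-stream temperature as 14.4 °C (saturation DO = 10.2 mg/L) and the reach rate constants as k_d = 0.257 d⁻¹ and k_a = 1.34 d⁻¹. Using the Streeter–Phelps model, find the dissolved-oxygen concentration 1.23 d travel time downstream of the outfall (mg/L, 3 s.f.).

Mixed DO = (26.7×8.49 + 7.71×2.71)/(26.7+7.71) = 247.6/34.41 = 7.195 mg/L.
Mixed L₀ = (26.7×4.48 + 7.71×78.0)/(34.41) = 721.0/34.41 = 20.95 mg/L.
Initial deficit D₀ = C_s − DO₀ = 10.2 − 7.195 = 3.005 mg/L.
D(1.23) = [0.257×20.95/(1.34−0.257)](e^(−0.257×1.23) − e^(−1.34×1.23)) + 3.005 e^(−1.34×1.23)
= 4.972 × (0.7290 − 0.1924) + 3.005 × 0.1924 = 3.246 mg/L.
DO = 10.2 − 3.246 = 6.954 mg/L.

DO ≈ 6.95 mg/L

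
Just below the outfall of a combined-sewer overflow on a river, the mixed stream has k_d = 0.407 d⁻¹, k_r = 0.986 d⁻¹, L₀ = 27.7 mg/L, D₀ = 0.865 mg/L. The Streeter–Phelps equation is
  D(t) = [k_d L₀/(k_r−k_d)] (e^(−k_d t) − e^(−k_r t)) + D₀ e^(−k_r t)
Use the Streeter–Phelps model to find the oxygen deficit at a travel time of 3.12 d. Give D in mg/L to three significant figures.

k_d L₀/(k_r−k_d) = 0.407×27.7/(0.986−0.407) = 11.27/0.5790 = 19.47 mg/L.
e^(−k_d t) = e^(−0.407×3.120) = 0.2809; e^(−k_r t) = e^(−0.986×3.120) = 0.04613.
D = 19.47 × (0.2809 − 0.04613) + 0.865 × 0.04613 = 4.571 + 0.03990 = 4.611 mg/L.

D ≈ 4.61 mg/L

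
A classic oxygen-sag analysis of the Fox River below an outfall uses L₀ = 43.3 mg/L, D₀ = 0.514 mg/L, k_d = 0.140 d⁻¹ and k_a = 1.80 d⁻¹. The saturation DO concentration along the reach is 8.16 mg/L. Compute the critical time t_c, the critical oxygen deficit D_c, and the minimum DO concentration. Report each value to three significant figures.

t_c ≈ 1.45 d; D_c ≈ 2.75 mg/L; min DO ≈ 5.41 mg/L

At the critical point dD/dt = 0, so k_d L₀ e^(−k_d t) = k_a D. Substituting D(t) from the Streeter–Phelps equation and solving for t gives
t_c = ln[(k_a/k_d)(1 − D₀(k_a−k_d)/(k_d L₀))] / (k_a−k_d).
Here k_a−k_d = 1.660 d⁻¹ and 1 − D₀(k_a−k_d)/(k_d L₀) = 1 − 0.514×1.660/(0.140×43.3) = 0.8592, so
t_c = ln(12.86 × 0.8592) / 1.660 = 2.402 / 1.660 = 1.447 d.
D_c = (k_d/k_a) L₀ e^(−k_d t_c) = (0.140/1.80) × 43.3 × e^(−0.140×1.447) = 0.07778 × 43.3 × 0.8166 = 2.750 mg/L.
Minimum DO = C_s − D_c = 8.16 − 2.750 = 5.410 mg/L.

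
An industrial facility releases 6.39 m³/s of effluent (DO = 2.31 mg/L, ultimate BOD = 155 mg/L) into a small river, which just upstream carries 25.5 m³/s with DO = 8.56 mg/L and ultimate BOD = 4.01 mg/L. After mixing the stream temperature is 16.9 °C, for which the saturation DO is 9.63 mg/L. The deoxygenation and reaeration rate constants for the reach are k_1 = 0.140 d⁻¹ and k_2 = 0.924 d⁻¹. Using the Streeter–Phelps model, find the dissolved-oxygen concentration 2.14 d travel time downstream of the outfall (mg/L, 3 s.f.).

DO ≈ 5.62 mg/L

Mixed DO = (25.5×8.56 + 6.39×2.31)/(25.5+6.39) = 233.0/31.89 = 7.308 mg/L.
Mixed L₀ = (25.5×4.01 + 6.39×155)/(31.89) = 1093/31.89 = 34.26 mg/L.
Initial deficit D₀ = C_s − DO₀ = 9.63 − 7.308 = 2.322 mg/L.
D(2.14) = [0.140×34.26/(0.924−0.140)](e^(−0.140×2.14) − e^(−0.924×2.14)) + 2.322 e^(−0.924×2.14)
= 6.119 × (0.7411 − 0.1384) + 2.322 × 0.1384 = 4.009 mg/L.
DO = 9.63 − 4.009 = 5.621 mg/L.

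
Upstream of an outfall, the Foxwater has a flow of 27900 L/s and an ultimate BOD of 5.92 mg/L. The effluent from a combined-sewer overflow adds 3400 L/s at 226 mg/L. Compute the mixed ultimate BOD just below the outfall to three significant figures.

Flow-weighted mixing: C = (Q_r C_r + Q_w C_w)/(Q_r + Q_w)
= (27900×5.92 + 3400×226)/(27900 + 3400) = 933600/31300 = 29.83 mg/L.

29.8 mg/L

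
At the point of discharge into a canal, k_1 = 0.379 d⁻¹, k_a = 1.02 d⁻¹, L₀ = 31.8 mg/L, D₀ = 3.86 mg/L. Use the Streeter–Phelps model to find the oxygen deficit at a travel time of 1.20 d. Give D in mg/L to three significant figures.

k_1 L₀/(k_a−k_1) = 0.379×31.8/(1.02−0.379) = 12.05/0.6410 = 18.80 mg/L.
e^(−k_1 t) = e^(−0.379×1.200) = 0.6346; e^(−k_a t) = e^(−1.02×1.200) = 0.2941.
D = 18.80 × (0.6346 − 0.2941) + 3.86 × 0.2941 = 6.403 + 1.135 = 7.538 mg/L.

D ≈ 7.54 mg/L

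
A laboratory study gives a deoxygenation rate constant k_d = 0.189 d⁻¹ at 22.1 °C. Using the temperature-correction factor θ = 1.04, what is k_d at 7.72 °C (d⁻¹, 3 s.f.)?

k_d(T₂) = k_d(T₁) · θ^(T₂−T₁) = 0.189 × 1.04^(7.72−22.1)
= 0.189 × 1.04^-14.4 = 0.189 × 0.5689 = 0.1075 d⁻¹.

k_d ≈ 0.108 d⁻¹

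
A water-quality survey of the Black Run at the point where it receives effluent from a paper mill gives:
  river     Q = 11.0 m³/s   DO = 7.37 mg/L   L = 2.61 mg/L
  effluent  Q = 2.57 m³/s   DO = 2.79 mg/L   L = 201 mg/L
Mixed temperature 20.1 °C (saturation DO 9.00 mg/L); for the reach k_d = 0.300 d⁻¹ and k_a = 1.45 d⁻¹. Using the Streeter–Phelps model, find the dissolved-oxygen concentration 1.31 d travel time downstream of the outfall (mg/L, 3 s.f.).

DO ≈ 3.12 mg/L

Mixed DO = (11.0×7.37 + 2.57×2.79)/(11.0+2.57) = 88.24/13.57 = 6.503 mg/L.
Mixed L₀ = (11.0×2.61 + 2.57×201)/(13.57) = 545.3/13.57 = 40.18 mg/L.
Initial deficit D₀ = C_s − DO₀ = 9.00 − 6.503 = 2.497 mg/L.
D(1.31) = [0.300×40.18/(1.45−0.300)](e^(−0.300×1.31) − e^(−1.45×1.31)) + 2.497 e^(−1.45×1.31)
= 10.48 × (0.6750 − 0.1496) + 2.497 × 0.1496 = 5.881 mg/L.
DO = 9.00 − 5.881 = 3.119 mg/L.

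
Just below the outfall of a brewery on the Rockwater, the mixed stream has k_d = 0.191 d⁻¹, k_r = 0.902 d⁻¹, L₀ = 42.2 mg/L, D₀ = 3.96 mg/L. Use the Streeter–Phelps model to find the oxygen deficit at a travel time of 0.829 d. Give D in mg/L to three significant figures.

k_d L₀/(k_r−k_d) = 0.191×42.2/(0.902−0.191) = 8.060/0.7110 = 11.34 mg/L.
e^(−k_d t) = e^(−0.191×0.8290) = 0.8536; e^(−k_r t) = e^(−0.902×0.8290) = 0.4734.
D = 11.34 × (0.8536 − 0.4734) + 3.96 × 0.4734 = 4.309 + 1.875 = 6.184 mg/L.

D ≈ 6.18 mg/L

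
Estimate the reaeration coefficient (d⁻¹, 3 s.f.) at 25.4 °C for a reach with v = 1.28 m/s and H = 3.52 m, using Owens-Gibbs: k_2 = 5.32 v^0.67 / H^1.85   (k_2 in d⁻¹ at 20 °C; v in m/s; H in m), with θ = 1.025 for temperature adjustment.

k_2 ≈ 0.699 d⁻¹

k_2(20) = 5.32 × 1.28^0.67 / 3.52^1.85 = 5.32 × 1.180 / 10.26 = 0.6118 d⁻¹.
k_2(25.4) = 0.6118 × 1.025^(25.4−20) = 0.6118 × 1.143 = 0.6991 d⁻¹.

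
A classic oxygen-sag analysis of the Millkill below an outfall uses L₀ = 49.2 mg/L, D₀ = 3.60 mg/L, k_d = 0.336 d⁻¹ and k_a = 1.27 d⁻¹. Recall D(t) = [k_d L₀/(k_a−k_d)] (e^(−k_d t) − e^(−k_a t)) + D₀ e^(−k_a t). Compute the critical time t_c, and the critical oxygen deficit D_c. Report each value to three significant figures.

t_c ≈ 1.18 d; D_c ≈ 8.76 mg/L

At the critical point dD/dt = 0, so k_d L₀ e^(−k_d t) = k_a D. Substituting D(t) from the Streeter–Phelps equation and solving for t gives
t_c = ln[(k_a/k_d)(1 − D₀(k_a−k_d)/(k_d L₀))] / (k_a−k_d).
Here k_a−k_d = 0.9340 d⁻¹ and 1 − D₀(k_a−k_d)/(k_d L₀) = 1 − 3.60×0.9340/(0.336×49.2) = 0.7966, so
t_c = ln(3.780 × 0.7966) / 0.9340 = 1.102 / 0.9340 = 1.180 d.
D_c = (k_d/k_a) L₀ e^(−k_d t_c) = (0.336/1.27) × 49.2 × e^(−0.336×1.180) = 0.2646 × 49.2 × 0.6726 = 8.756 mg/L.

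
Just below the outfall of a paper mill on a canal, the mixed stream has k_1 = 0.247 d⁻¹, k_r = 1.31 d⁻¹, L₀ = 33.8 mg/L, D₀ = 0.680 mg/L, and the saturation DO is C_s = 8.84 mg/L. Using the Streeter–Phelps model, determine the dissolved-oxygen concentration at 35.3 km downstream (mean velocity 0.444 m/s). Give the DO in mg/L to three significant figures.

DO ≈ 4.73 mg/L

Travel time t = x/v = 35.3 km / (0.444 m/s) = 35300 m / 0.444 m/s = 79500 s = 0.9202 d.
k_1 L₀/(k_r−k_1) = 0.247×33.8/(1.31−0.247) = 8.349/1.063 = 7.854 mg/L.
e^(−k_1 t) = e^(−0.247×0.9202) = 0.7967; e^(−k_r t) = e^(−1.31×0.9202) = 0.2996.
D = 7.854 × (0.7967 − 0.2996) + 0.680 × 0.2996 = 3.904 + 0.2037 = 4.108 mg/L.
DO = C_s − D = 8.84 − 4.108 = 4.732 mg/L.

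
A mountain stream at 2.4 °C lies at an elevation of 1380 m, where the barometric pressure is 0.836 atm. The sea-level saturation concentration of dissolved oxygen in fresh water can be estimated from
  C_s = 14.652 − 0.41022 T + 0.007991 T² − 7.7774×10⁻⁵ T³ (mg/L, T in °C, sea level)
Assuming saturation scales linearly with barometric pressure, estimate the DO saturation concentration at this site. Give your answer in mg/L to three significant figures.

At sea level: C_s = 14.652 − 0.41022×2.4 + 0.007991×2.4² − 7.7774×10⁻⁵×2.4³ = 13.71 mg/L.
Pressure correction: C_s' = 13.71 × 0.836 = 11.46 mg/L.

C_s ≈ 11.5 mg/L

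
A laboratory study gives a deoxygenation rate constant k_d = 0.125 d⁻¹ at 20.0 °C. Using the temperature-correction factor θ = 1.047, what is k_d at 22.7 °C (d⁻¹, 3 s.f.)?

k_d ≈ 0.142 d⁻¹

k_d(T₂) = k_d(T₁) · θ^(T₂−T₁) = 0.125 × 1.047^(22.7−20.0)
= 0.125 × 1.047^2.70 = 0.125 × 1.132 = 0.1415 d⁻¹.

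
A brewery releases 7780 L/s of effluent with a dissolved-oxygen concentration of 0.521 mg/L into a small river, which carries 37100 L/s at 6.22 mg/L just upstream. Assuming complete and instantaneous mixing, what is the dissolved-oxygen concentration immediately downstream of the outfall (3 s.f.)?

Flow-weighted mixing: C = (Q_r C_r + Q_w C_w)/(Q_r + Q_w)
= (37100×6.22 + 7780×0.521)/(37100 + 7780) = 234800/44880 = 5.232 mg/L.

5.23 mg/L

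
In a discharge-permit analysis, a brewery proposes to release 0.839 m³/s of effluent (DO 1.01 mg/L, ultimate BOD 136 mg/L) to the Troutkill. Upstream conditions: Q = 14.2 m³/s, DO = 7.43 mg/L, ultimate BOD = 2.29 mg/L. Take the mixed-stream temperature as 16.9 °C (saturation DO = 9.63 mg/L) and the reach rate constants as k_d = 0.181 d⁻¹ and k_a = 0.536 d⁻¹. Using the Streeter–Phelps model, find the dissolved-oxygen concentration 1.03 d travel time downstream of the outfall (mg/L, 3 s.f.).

DO ≈ 6.89 mg/L

Mixed DO = (14.2×7.43 + 0.839×1.01)/(14.2+0.839) = 106.4/15.04 = 7.072 mg/L.
Mixed L₀ = (14.2×2.29 + 0.839×136)/(15.04) = 146.6/15.04 = 9.749 mg/L.
Initial deficit D₀ = C_s − DO₀ = 9.63 − 7.072 = 2.558 mg/L.
D(1.03) = [0.181×9.749/(0.536−0.181)](e^(−0.181×1.03) − e^(−0.536×1.03)) + 2.558 e^(−0.536×1.03)
= 4.971 × (0.8299 − 0.5758) + 2.558 × 0.5758 = 2.736 mg/L.
DO = 9.63 − 2.736 = 6.894 mg/L.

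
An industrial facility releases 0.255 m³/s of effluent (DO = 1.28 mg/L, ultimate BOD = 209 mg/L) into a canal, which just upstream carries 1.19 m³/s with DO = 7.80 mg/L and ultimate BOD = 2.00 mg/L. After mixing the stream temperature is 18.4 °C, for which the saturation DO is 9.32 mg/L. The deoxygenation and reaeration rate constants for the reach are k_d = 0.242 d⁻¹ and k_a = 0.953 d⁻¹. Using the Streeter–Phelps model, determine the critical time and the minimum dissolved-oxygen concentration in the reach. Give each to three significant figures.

Mixed DO = (1.19×7.80 + 0.255×1.28)/(1.19+0.255) = 9.608/1.445 = 6.649 mg/L.
Mixed L₀ = (1.19×2.00 + 0.255×209)/(1.445) = 55.68/1.445 = 38.53 mg/L.
Initial deficit D₀ = C_s − DO₀ = 9.32 − 6.649 = 2.671 mg/L.
t_c = (1/0.7110) ln[(0.953/0.242)(1 − 2.671×0.7110/(0.242×38.53))] = 1.406 × ln(3.136) = 1.608 d.
D_c = (0.242/0.953) × 38.53 × e^(−0.242×1.608) = 0.2539 × 38.53 × 0.6777 = 6.631 mg/L.
Minimum DO = 9.32 − 6.631 = 2.689 mg/L.

t_c ≈ 1.61 d; minimum DO ≈ 2.69 mg/L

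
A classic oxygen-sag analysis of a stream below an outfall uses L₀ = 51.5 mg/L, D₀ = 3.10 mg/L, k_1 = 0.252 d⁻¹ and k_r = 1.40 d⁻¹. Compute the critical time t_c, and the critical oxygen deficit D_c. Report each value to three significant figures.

t_c ≈ 1.21 d; D_c ≈ 6.83 mg/L

t_c = [1/(k_r−k_1)] ln[(k_r/k_1)(1 − D₀(k_r−k_1)/(k_1 L₀))]
= [1/(1.40−0.252)] ln[(1.40/0.252)(1 − 3.10×1.148/(0.252×51.5))]
= (1/1.148) ln[5.556 × 0.7258] = 0.8711 × ln(4.032) = 0.8711 × 1.394 = 1.215 d.
D_c = (k_1/k_r) L₀ e^(−k_1 t_c) = (0.252/1.40) × 51.5 × e^(−0.252×1.215) = 0.1800 × 51.5 × 0.7363 = 6.826 mg/L.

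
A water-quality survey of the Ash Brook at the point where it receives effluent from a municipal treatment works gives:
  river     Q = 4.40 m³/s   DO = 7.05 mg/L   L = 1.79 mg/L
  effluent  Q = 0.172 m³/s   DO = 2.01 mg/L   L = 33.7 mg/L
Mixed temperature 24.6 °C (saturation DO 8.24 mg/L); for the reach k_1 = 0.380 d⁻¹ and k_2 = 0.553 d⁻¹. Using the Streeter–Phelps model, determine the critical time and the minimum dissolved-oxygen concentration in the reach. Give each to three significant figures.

Mixed DO = (4.40×7.05 + 0.172×2.01)/(4.40+0.172) = 31.37/4.572 = 6.860 mg/L.
Mixed L₀ = (4.40×1.79 + 0.172×33.7)/(4.572) = 13.67/4.572 = 2.990 mg/L.
Initial deficit D₀ = C_s − DO₀ = 8.24 − 6.860 = 1.380 mg/L.
t_c = (1/0.1730) ln[(0.553/0.380)(1 − 1.380×0.1730/(0.380×2.990))] = 5.780 × ln(1.150) = 0.8059 d.
D_c = (0.380/0.553) × 2.990 × e^(−0.380×0.8059) = 0.6872 × 2.990 × 0.7362 = 1.513 mg/L.
Minimum DO = 8.24 − 1.513 = 6.727 mg/L.

t_c ≈ 0.806 d; minimum DO ≈ 6.73 mg/L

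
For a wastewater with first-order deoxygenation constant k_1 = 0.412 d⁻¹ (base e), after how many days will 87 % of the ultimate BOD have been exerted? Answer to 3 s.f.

y/L₀ = 1 − e^(−k_1 t) = 0.87 ⇒ e^(−k_1 t) = 0.130
t = −ln(0.130) / 0.412 = 2.040 / 0.412 = 4.952 d.

t ≈ 4.95 d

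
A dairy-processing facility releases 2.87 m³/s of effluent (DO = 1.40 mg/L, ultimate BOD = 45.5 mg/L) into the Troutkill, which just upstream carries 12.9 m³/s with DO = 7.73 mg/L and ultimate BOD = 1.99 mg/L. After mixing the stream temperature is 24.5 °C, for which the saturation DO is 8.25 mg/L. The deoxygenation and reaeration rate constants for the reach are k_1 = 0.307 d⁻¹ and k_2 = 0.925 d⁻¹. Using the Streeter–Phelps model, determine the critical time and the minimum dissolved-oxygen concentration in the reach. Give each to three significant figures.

Mixed DO = (12.9×7.73 + 2.87×1.40)/(12.9+2.87) = 103.7/15.77 = 6.578 mg/L.
Mixed L₀ = (12.9×1.99 + 2.87×45.5)/(15.77) = 156.3/15.77 = 9.908 mg/L.
Initial deficit D₀ = C_s − DO₀ = 8.25 − 6.578 = 1.672 mg/L.
t_c = (1/0.6180) ln[(0.925/0.307)(1 − 1.672×0.6180/(0.307×9.908))] = 1.618 × ln(1.990) = 1.113 d.
D_c = (0.307/0.925) × 9.908 × e^(−0.307×1.113) = 0.3319 × 9.908 × 0.7105 = 2.337 mg/L.
Minimum DO = 8.25 − 2.337 = 5.913 mg/L.

t_c ≈ 1.11 d; minimum DO ≈ 5.91 mg/L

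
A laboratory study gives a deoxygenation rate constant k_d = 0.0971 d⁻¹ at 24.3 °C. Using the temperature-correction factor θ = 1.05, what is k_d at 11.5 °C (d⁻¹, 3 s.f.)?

k_d ≈ 0.0520 d⁻¹

k_d(T₂) = k_d(T₁) · θ^(T₂−T₁) = 0.0971 × 1.05^(11.5−24.3)
= 0.0971 × 1.05^-12.8 = 0.0971 × 0.5355 = 0.05200 d⁻¹.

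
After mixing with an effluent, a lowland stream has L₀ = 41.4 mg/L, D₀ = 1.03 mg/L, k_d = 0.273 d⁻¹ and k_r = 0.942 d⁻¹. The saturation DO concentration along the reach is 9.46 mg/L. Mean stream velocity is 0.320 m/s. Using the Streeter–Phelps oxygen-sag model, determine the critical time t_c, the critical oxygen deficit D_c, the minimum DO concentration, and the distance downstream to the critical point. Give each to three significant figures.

t_c ≈ 1.76 d; D_c ≈ 7.43 mg/L; min DO ≈ 2.03 mg/L; x_c ≈ 48.6 km

At the critical point dD/dt = 0, so k_d L₀ e^(−k_d t) = k_r D. Substituting D(t) from the Streeter–Phelps equation and solving for t gives
t_c = ln[(k_r/k_d)(1 − D₀(k_r−k_d)/(k_d L₀))] / (k_r−k_d).
Here k_r−k_d = 0.6690 d⁻¹ and 1 − D₀(k_r−k_d)/(k_d L₀) = 1 − 1.03×0.6690/(0.273×41.4) = 0.9390, so
t_c = ln(3.451 × 0.9390) / 0.6690 = 1.176 / 0.6690 = 1.757 d.
L(t_c) = L₀ e^(−k_d t_c) = 41.4 × 0.6189 = 25.62 mg/L, and at the critical point k_r D_c = k_d L, so D_c = (0.273/0.942) × 25.62 = 7.426 mg/L.
Minimum DO = C_s − D_c = 9.46 − 7.426 = 2.034 mg/L.
x_c = v t_c = 0.320 m/s × 1.757 d × 86400 s/d = 48590 m ≈ 48.6 km.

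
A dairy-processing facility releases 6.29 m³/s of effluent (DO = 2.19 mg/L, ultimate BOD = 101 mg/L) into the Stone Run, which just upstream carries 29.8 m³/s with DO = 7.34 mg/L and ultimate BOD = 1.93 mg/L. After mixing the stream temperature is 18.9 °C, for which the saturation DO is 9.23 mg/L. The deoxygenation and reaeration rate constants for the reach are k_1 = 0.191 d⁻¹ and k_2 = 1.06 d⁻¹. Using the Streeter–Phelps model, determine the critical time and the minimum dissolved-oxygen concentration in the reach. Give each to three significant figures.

t_c ≈ 0.728 d; minimum DO ≈ 6.22 mg/L

Mixed DO = (29.8×7.34 + 6.29×2.19)/(29.8+6.29) = 232.5/36.09 = 6.442 mg/L.
Mixed L₀ = (29.8×1.93 + 6.29×101)/(36.09) = 692.8/36.09 = 19.20 mg/L.
Initial deficit D₀ = C_s − DO₀ = 9.23 − 6.442 = 2.788 mg/L.
t_c = (1/0.8690) ln[(1.06/0.191)(1 − 2.788×0.8690/(0.191×19.20))] = 1.151 × ln(1.883) = 0.7284 d.
D_c = (0.191/1.06) × 19.20 × e^(−0.191×0.7284) = 0.1802 × 19.20 × 0.8701 = 3.010 mg/L.
Minimum DO = 9.23 − 3.010 = 6.220 mg/L.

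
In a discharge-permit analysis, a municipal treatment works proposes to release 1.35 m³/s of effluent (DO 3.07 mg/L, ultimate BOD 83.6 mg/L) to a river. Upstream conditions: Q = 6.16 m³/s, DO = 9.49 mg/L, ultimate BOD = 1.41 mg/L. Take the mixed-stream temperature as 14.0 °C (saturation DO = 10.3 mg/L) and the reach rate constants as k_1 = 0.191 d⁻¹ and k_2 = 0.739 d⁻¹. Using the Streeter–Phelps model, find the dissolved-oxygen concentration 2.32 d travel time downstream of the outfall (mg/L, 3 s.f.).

DO ≈ 7.34 mg/L

Mixed DO = (6.16×9.49 + 1.35×3.07)/(6.16+1.35) = 62.60/7.510 = 8.336 mg/L.
Mixed L₀ = (6.16×1.41 + 1.35×83.6)/(7.510) = 121.5/7.510 = 16.18 mg/L.
Initial deficit D₀ = C_s − DO₀ = 10.3 − 8.336 = 1.964 mg/L.
D(2.32) = [0.191×16.18/(0.739−0.191)](e^(−0.191×2.32) − e^(−0.739×2.32)) + 1.964 e^(−0.739×2.32)
= 5.641 × (0.6420 − 0.1801) + 1.964 × 0.1801 = 2.960 mg/L.
DO = 10.3 − 2.960 = 7.340 mg/L.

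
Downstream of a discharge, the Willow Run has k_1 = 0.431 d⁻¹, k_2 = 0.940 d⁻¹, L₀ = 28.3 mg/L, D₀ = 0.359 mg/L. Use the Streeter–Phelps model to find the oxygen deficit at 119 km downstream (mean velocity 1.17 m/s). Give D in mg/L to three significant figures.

D ≈ 6.62 mg/L

Travel time t = x/v = 119 km / (1.17 m/s) = 119000 m / 1.17 m/s = 101700 s = 1.177 d.
k_1 L₀/(k_2−k_1) = 0.431×28.3/(0.940−0.431) = 12.20/0.5090 = 23.96 mg/L.
e^(−k_1 t) = e^(−0.431×1.177) = 0.6021; e^(−k_2 t) = e^(−0.940×1.177) = 0.3307.
D = 23.96 × (0.6021 − 0.3307) + 0.359 × 0.3307 = 6.503 + 0.1187 = 6.622 mg/L.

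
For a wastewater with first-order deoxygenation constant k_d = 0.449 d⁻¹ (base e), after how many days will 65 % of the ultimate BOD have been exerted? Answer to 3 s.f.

y/L₀ = 1 − e^(−k_d t) = 0.65 ⇒ e^(−k_d t) = 0.350
t = −ln(0.350) / 0.449 = 1.050 / 0.449 = 2.338 d.

t ≈ 2.34 d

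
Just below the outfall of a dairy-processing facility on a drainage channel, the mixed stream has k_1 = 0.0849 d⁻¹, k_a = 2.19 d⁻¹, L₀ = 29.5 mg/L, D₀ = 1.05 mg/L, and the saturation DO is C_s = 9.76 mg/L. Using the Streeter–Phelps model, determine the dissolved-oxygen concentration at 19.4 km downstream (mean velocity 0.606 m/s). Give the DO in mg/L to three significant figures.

Travel time t = x/v = 19.4 km / (0.606 m/s) = 19400 m / 0.606 m/s = 32010 s = 0.3705 d.
k_1 L₀/(k_a−k_1) = 0.0849×29.5/(2.19−0.0849) = 2.505/2.105 = 1.190 mg/L.
e^(−k_1 t) = e^(−0.0849×0.3705) = 0.9690; e^(−k_a t) = e^(−2.19×0.3705) = 0.4442.
D = 1.190 × (0.9690 − 0.4442) + 1.05 × 0.4442 = 0.6244 + 0.4664 = 1.091 mg/L.
DO = C_s − D = 9.76 − 1.091 = 8.669 mg/L.

DO ≈ 8.67 mg/L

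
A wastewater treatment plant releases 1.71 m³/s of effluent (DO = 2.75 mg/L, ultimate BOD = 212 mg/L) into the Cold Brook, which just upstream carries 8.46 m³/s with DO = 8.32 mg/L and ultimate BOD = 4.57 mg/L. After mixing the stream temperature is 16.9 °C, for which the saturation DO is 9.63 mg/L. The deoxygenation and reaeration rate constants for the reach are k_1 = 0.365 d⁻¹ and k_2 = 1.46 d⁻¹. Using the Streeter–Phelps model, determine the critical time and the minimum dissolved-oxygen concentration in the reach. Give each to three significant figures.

t_c ≈ 1.09 d; minimum DO ≈ 3.02 mg/L

Mixed DO = (8.46×8.32 + 1.71×2.75)/(8.46+1.71) = 75.09/10.17 = 7.383 mg/L.
Mixed L₀ = (8.46×4.57 + 1.71×212)/(10.17) = 401.2/10.17 = 39.45 mg/L.
Initial deficit D₀ = C_s − DO₀ = 9.63 − 7.383 = 2.247 mg/L.
t_c = (1/1.095) ln[(1.46/0.365)(1 − 2.247×1.095/(0.365×39.45))] = 0.9132 × ln(3.317) = 1.095 d.
D_c = (0.365/1.46) × 39.45 × e^(−0.365×1.095) = 0.2500 × 39.45 × 0.6706 = 6.613 mg/L.
Minimum DO = 9.63 − 6.613 = 3.017 mg/L.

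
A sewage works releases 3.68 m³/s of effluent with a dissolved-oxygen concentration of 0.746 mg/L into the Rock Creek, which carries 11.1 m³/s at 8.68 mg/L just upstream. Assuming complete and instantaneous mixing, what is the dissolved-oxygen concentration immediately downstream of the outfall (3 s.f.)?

Flow-weighted mixing: C = (Q_r C_r + Q_w C_w)/(Q_r + Q_w)
= (11.1×8.68 + 3.68×0.746)/(11.1 + 3.68) = 99.09/14.78 = 6.705 mg/L.

6.70 mg/L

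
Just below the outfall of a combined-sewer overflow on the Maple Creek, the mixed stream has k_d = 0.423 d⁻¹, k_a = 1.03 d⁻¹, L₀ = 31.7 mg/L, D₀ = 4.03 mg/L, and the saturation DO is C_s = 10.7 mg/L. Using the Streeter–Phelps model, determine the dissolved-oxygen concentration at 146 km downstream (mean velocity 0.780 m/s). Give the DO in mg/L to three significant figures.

DO ≈ 3.80 mg/L

Travel time t = x/v = 146 km / (0.780 m/s) = 146000 m / 0.780 m/s = 187200 s = 2.166 d.
k_d L₀/(k_a−k_d) = 0.423×31.7/(1.03−0.423) = 13.41/0.6070 = 22.09 mg/L.
e^(−k_d t) = e^(−0.423×2.166) = 0.4000; e^(−k_a t) = e^(−1.03×2.166) = 0.1074.
D = 22.09 × (0.4000 − 0.1074) + 4.03 × 0.1074 = 6.463 + 0.4327 = 6.896 mg/L.
DO = C_s − D = 10.7 − 6.896 = 3.804 mg/L.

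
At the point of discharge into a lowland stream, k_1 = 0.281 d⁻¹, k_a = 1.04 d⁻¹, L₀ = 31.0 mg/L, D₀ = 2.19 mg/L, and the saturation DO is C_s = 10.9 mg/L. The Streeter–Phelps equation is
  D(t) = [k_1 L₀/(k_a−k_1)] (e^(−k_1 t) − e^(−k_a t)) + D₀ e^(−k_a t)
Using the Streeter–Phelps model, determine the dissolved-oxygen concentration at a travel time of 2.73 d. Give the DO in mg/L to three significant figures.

k_1 L₀/(k_a−k_1) = 0.281×31.0/(1.04−0.281) = 8.711/0.7590 = 11.48 mg/L.
e^(−k_1 t) = e^(−0.281×2.730) = 0.4643; e^(−k_a t) = e^(−1.04×2.730) = 0.05847.
D = 11.48 × (0.4643 − 0.05847) + 2.19 × 0.05847 = 4.658 + 0.1281 = 4.786 mg/L.
DO = C_s − D = 10.9 − 4.786 = 6.114 mg/L.

DO ≈ 6.11 mg/L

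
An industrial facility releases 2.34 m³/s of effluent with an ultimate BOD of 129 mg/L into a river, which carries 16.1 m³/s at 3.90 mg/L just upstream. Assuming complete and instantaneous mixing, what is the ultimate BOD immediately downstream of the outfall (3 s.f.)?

Flow-weighted mixing: C = (Q_r C_r + Q_w C_w)/(Q_r + Q_w)
= (16.1×3.90 + 2.34×129)/(16.1 + 2.34) = 364.6/18.44 = 19.77 mg/L.

19.8 mg/L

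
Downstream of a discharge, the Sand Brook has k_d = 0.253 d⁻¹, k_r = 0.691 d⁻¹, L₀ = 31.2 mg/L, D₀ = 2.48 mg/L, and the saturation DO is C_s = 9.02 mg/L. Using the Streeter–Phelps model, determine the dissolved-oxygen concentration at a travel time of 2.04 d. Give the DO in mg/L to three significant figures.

DO ≈ 2.06 mg/L

k_d L₀/(k_r−k_d) = 0.253×31.2/(0.691−0.253) = 7.894/0.4380 = 18.02 mg/L.
e^(−k_d t) = e^(−0.253×2.040) = 0.5968; e^(−k_r t) = e^(−0.691×2.040) = 0.2442.
D = 18.02 × (0.5968 − 0.2442) + 2.48 × 0.2442 = 6.355 + 0.6057 = 6.960 mg/L.
DO = C_s − D = 9.02 − 6.960 = 2.060 mg/L.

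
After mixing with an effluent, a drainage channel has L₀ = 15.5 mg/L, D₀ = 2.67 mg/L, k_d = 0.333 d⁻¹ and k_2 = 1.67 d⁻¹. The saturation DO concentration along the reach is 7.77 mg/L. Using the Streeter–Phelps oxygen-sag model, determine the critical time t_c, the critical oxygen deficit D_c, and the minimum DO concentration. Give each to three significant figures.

t_c = [1/(k_2−k_d)] ln[(k_2/k_d)(1 − D₀(k_2−k_d)/(k_d L₀))]
= [1/(1.67−0.333)] ln[(1.67/0.333)(1 − 2.67×1.337/(0.333×15.5))]
= (1/1.337) ln[5.015 × 0.3084] = 0.7479 × ln(1.547) = 0.7479 × 0.4360 = 0.3261 d.
L(t_c) = L₀ e^(−k_d t_c) = 15.5 × 0.8971 = 13.90 mg/L, and at the critical point k_2 D_c = k_d L, so D_c = (0.333/1.67) × 13.90 = 2.773 mg/L.
Minimum DO = C_s − D_c = 7.77 − 2.773 = 4.997 mg/L.

t_c ≈ 0.326 d; D_c ≈ 2.77 mg/L; min DO ≈ 5.00 mg/L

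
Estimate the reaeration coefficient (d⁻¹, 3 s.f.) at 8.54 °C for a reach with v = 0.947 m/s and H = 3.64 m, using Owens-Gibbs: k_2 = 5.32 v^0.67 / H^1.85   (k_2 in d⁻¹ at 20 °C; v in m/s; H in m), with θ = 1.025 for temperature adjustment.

k_2 ≈ 0.354 d⁻¹

k_2(20) = 5.32 × 0.947^0.67 / 3.64^1.85 = 5.32 × 0.9642 / 10.92 = 0.4699 d⁻¹.
k_2(8.54) = 0.4699 × 1.025^(8.54−20) = 0.4699 × 0.7535 = 0.3541 d⁻¹.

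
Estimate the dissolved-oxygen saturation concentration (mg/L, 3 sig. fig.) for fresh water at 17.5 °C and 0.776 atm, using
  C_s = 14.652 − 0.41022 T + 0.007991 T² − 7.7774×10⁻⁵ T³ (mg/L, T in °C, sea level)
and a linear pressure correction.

C_s ≈ 7.37 mg/L

At sea level: C_s = 14.652 − 0.41022×17.5 + 0.007991×17.5² − 7.7774×10⁻⁵×17.5³ = 9.504 mg/L.
Pressure correction: C_s' = 9.504 × 0.776 = 7.375 mg/L.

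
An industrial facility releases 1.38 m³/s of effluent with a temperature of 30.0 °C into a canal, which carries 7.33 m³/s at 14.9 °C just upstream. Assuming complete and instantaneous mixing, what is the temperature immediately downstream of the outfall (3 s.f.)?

Flow-weighted mixing: C = (Q_r C_r + Q_w C_w)/(Q_r + Q_w)
= (7.33×14.9 + 1.38×30.0)/(7.33 + 1.38) = 150.6/8.710 = 17.29 °C.

17.3 °C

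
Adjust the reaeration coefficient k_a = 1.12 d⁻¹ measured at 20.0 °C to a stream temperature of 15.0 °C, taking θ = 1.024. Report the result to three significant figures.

k_a ≈ 0.995 d⁻¹

k_a(T₂) = k_a(T₁) · θ^(T₂−T₁) = 1.12 × 1.024^(15.0−20.0)
= 1.12 × 1.024^-5.00 = 1.12 × 0.8882 = 0.9948 d⁻¹.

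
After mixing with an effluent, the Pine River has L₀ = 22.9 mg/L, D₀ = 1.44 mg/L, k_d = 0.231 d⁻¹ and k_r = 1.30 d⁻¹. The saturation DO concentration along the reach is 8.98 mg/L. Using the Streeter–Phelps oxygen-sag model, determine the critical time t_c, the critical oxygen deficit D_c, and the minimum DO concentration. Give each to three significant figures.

t_c ≈ 1.29 d; D_c ≈ 3.02 mg/L; min DO ≈ 5.96 mg/L

t_c = [1/(k_r−k_d)] ln[(k_r/k_d)(1 − D₀(k_r−k_d)/(k_d L₀))]
= [1/(1.30−0.231)] ln[(1.30/0.231)(1 − 1.44×1.069/(0.231×22.9))]
= (1/1.069) ln[5.628 × 0.7090] = 0.9355 × ln(3.990) = 0.9355 × 1.384 = 1.294 d.
D_c = (k_d/k_r) L₀ e^(−k_d t_c) = (0.231/1.30) × 22.9 × e^(−0.231×1.294) = 0.1777 × 22.9 × 0.7415 = 3.017 mg/L.
Minimum DO = C_s − D_c = 8.98 − 3.017 = 5.963 mg/L.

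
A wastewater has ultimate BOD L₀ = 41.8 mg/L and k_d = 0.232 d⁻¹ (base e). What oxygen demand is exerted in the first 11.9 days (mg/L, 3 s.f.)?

y ≈ 39.2 mg/L

y_t = L₀(1 − e^(−k_d t)) = 41.8 × (1 − e^(−0.232×11.9))
= 41.8 × (1 − 0.06324) = 41.8 × 0.9368 = 39.16 mg/L.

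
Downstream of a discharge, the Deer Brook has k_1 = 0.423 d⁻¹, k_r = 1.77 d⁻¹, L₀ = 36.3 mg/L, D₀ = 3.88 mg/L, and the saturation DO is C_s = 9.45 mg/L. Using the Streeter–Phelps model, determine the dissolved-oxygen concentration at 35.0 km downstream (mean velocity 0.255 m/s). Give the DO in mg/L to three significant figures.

DO ≈ 4.08 mg/L

Travel time t = x/v = 35.0 km / (0.255 m/s) = 35000 m / 0.255 m/s = 137300 s = 1.589 d.
k_1 L₀/(k_r−k_1) = 0.423×36.3/(1.77−0.423) = 15.35/1.347 = 11.40 mg/L.
e^(−k_1 t) = e^(−0.423×1.589) = 0.5107; e^(−k_r t) = e^(−1.77×1.589) = 0.06010.
D = 11.40 × (0.5107 − 0.06010) + 3.88 × 0.06010 = 5.137 + 0.2332 = 5.370 mg/L.
DO = C_s − D = 9.45 − 5.370 = 4.080 mg/L.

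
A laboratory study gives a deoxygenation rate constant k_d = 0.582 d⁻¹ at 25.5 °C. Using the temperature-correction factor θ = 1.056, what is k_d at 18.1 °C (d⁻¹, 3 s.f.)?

k_d ≈ 0.389 d⁻¹

k_d(T₂) = k_d(T₁) · θ^(T₂−T₁) = 0.582 × 1.056^(18.1−25.5)
= 0.582 × 1.056^-7.40 = 0.582 × 0.6682 = 0.3889 d⁻¹.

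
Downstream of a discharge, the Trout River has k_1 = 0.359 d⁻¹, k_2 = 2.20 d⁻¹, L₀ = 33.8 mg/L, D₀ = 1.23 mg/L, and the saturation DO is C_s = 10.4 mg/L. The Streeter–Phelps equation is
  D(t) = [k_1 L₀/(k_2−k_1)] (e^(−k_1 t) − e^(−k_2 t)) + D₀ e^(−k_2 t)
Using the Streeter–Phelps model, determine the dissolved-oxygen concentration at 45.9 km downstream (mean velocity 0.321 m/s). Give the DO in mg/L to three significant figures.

Travel time t = x/v = 45.9 km / (0.321 m/s) = 45900 m / 0.321 m/s = 143000 s = 1.655 d.
k_1 L₀/(k_2−k_1) = 0.359×33.8/(2.20−0.359) = 12.13/1.841 = 6.591 mg/L.
e^(−k_1 t) = e^(−0.359×1.655) = 0.5520; e^(−k_2 t) = e^(−2.20×1.655) = 0.02623.
D = 6.591 × (0.5520 − 0.02623) + 1.23 × 0.02623 = 3.466 + 0.03226 = 3.498 mg/L.
DO = C_s − D = 10.4 − 3.498 = 6.902 mg/L.

DO ≈ 6.90 mg/L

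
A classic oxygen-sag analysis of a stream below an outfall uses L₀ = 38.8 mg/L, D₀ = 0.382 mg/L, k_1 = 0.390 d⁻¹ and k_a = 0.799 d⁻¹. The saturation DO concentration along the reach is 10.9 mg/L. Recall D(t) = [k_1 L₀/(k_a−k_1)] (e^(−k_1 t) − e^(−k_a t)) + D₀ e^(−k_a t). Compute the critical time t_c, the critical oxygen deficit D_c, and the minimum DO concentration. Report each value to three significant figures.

t_c ≈ 1.73 d; D_c ≈ 9.65 mg/L; min DO ≈ 1.25 mg/L

With k_a/k_1 = 2.049 and 1 − D₀(k_a−k_1)/(k_1 L₀) = 0.9897,
t_c = ln(2.049 × 0.9897) / (0.799 − 0.390) = ln(2.028) / 0.4090 = 0.7068/0.4090 = 1.728 d.
D_c = (k_1/k_a) L₀ e^(−k_1 t_c) = (0.390/0.799) × 38.8 × e^(−0.390×1.728) = 0.4881 × 38.8 × 0.5097 = 9.652 mg/L.
Minimum DO = C_s − D_c = 10.9 − 9.652 = 1.248 mg/L.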